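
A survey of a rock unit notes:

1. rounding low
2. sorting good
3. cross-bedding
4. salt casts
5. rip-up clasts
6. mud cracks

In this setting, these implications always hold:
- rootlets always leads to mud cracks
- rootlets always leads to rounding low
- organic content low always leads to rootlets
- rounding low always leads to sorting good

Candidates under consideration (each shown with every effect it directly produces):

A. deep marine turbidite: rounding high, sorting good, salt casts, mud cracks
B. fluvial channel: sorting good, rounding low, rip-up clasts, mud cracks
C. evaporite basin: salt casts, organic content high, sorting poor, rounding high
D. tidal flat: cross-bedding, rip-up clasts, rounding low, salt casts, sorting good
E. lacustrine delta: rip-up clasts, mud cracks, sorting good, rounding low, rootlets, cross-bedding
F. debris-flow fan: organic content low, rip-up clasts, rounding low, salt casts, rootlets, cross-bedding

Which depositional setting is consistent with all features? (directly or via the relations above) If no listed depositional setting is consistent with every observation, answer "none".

F

Checking each candidate against the observations:
(A) deep marine turbidite — rounding low NO; sorting good yes; cross-bedding NO; salt casts yes; rip-up clasts NO; mud cracks yes
(B) fluvial channel — does not account for cross-bedding, salt casts
(C) evaporite basin — rounding low NO; sorting good NO; cross-bedding NO; salt casts yes; rip-up clasts NO; mud cracks NO
(D) tidal flat — rounding low yes; sorting good yes; cross-bedding yes; salt casts yes; rip-up clasts yes; mud cracks NO
(E) lacustrine delta — rounding low yes; sorting good yes; cross-bedding yes; salt casts NO; rip-up clasts yes; mud cracks yes
(F) debris-flow fan — accounts for every observation (sorting good via rounding low → sorting good)
(F) alone accounts for all the evidence.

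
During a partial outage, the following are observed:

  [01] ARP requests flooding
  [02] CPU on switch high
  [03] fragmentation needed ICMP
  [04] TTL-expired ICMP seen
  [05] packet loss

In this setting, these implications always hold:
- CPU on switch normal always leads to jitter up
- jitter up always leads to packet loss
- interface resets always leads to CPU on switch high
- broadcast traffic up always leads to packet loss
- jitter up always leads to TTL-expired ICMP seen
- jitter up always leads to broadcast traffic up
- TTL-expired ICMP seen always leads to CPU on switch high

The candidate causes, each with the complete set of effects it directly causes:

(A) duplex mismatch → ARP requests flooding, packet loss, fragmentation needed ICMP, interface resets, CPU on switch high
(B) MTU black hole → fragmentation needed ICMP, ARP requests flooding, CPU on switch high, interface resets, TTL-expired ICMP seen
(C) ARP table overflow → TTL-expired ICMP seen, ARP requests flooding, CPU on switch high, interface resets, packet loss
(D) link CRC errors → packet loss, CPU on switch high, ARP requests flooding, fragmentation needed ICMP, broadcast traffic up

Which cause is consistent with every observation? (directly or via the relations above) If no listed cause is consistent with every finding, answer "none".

none

Checking each candidate against the observations:
(A) duplex mismatch — does not account for TTL-expired ICMP seen
(B) MTU black hole — does not account for packet loss
(C) ARP table overflow — does not account for fragmentation needed ICMP
(D) link CRC errors — ARP requests flooding +; CPU on switch high +; fragmentation needed ICMP +; TTL-expired ICMP seen -; packet loss +
No candidate is consistent with all observations.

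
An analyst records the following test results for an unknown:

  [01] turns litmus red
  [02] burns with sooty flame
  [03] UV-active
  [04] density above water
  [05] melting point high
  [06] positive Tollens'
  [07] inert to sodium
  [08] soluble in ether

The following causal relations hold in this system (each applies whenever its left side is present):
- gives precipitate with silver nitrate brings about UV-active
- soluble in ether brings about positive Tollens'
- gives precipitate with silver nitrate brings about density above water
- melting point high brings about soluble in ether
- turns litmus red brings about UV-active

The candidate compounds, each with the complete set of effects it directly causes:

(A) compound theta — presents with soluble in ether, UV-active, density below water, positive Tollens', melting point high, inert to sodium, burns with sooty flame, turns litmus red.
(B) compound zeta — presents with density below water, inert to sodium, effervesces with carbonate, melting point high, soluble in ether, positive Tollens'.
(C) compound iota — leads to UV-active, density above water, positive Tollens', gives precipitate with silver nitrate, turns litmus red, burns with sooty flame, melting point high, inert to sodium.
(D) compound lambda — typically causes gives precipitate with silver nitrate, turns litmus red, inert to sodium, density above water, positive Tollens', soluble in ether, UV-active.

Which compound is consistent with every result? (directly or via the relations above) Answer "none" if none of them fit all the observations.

Checking each candidate against the observations:
(A) compound theta — turns litmus red match; burns with sooty flame match; UV-active match; density above water miss; melting point high match; positive Tollens' match; inert to sodium match; soluble in ether match
(B) compound zeta — fails on turns litmus red, burns with sooty flame, UV-active, density above water (predicts density below water, not density above water)
(C) compound iota — turns litmus red match; burns with sooty flame match; UV-active match; density above water match; melting point high match; positive Tollens' match; inert to sodium match; soluble in ether match (by melting point high → soluble in ether)
(D) compound lambda — turns litmus red match; burns with sooty flame miss; UV-active match; density above water match; melting point high miss; positive Tollens' match; inert to sodium match; soluble in ether match
(C) is the only candidate with no mismatches.

C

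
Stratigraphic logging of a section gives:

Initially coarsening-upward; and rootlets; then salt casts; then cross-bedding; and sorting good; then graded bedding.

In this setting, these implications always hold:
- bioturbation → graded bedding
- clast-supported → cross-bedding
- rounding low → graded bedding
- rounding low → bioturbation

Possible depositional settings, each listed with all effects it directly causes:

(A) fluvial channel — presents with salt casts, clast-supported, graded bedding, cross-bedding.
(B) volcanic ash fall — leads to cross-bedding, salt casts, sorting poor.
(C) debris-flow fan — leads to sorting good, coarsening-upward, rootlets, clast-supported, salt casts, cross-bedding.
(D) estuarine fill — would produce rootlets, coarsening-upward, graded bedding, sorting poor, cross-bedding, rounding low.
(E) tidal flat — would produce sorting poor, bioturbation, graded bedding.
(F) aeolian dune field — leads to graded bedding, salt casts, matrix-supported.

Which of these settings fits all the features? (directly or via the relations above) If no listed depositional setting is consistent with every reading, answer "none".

Checking each candidate against the observations:
(A) fluvial channel — coarsening-upward ✗; rootlets ✗; salt casts ✓; cross-bedding ✓; sorting good ✗; graded bedding ✓
(B) volcanic ash fall — fails on coarsening-upward, rootlets, sorting good, graded bedding (predicts sorting poor, not sorting good)
(C) debris-flow fan — coarsening-upward ✓; rootlets ✓; salt casts ✓; cross-bedding ✓; sorting good ✓; graded bedding ✗
(D) estuarine fill — coarsening-upward ✓; rootlets ✓; salt casts ✗; cross-bedding ✓; sorting good ✗; graded bedding ✓
(E) tidal flat — fails on coarsening-upward, rootlets, salt casts, cross-bedding, sorting good (predicts sorting poor, not sorting good)
(F) aeolian dune field — does not account for coarsening-upward, rootlets, cross-bedding, sorting good
None of the listed candidates fits everything.

none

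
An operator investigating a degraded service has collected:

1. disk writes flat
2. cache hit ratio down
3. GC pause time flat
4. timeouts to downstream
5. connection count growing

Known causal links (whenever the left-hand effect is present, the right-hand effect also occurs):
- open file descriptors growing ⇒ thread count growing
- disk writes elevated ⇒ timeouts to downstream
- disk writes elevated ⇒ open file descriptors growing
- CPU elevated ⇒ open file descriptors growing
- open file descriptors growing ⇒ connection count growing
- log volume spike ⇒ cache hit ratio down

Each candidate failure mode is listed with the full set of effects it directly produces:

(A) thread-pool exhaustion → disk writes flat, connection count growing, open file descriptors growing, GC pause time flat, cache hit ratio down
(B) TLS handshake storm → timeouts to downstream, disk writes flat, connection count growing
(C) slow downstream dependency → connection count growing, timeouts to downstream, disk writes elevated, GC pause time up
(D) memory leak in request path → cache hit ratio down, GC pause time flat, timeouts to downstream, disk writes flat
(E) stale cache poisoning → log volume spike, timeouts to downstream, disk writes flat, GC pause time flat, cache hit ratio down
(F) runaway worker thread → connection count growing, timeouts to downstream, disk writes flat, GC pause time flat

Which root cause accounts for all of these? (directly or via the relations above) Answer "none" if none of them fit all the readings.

none

Testing each hypothesis:
(A) thread-pool exhaustion — disk writes flat ✓; cache hit ratio down ✓; GC pause time flat ✓; timeouts to downstream ✗; connection count growing ✓
(B) TLS handshake storm — does not account for cache hit ratio down, GC pause time flat
(C) slow downstream dependency — disk writes flat ✗; cache hit ratio down ✗; GC pause time flat ✗; timeouts to downstream ✓; connection count growing ✓
(D) memory leak in request path — disk writes flat ✓; cache hit ratio down ✓; GC pause time flat ✓; timeouts to downstream ✓; connection count growing ✗
(E) stale cache poisoning — does not account for connection count growing
(F) runaway worker thread — disk writes flat ✓; cache hit ratio down ✗; GC pause time flat ✓; timeouts to downstream ✓; connection count growing ✓
None of the listed candidates fits everything.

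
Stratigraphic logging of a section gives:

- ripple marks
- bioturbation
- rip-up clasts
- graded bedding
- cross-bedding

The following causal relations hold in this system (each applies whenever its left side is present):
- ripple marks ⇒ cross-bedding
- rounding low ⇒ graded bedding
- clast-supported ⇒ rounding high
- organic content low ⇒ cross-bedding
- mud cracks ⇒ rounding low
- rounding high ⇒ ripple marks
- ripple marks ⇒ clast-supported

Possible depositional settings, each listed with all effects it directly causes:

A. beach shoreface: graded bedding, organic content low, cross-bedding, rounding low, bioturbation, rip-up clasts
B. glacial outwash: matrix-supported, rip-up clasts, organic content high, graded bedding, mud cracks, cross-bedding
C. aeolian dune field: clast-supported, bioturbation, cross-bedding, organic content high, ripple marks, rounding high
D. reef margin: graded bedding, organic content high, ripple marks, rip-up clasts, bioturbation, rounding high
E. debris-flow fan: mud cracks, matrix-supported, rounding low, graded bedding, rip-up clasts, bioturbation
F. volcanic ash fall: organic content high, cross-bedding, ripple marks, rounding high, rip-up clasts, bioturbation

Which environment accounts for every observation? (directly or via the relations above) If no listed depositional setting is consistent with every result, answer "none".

D

For each candidate, compare predicted effects to what was observed:
(A) beach shoreface — does not account for ripple marks
(B) glacial outwash — ripple marks -; bioturbation -; rip-up clasts +; graded bedding +; cross-bedding +
(C) aeolian dune field — does not account for rip-up clasts, graded bedding
(D) reef margin — ripple marks +; bioturbation +; rip-up clasts +; graded bedding +; cross-bedding + (through ripple marks → cross-bedding)
(E) debris-flow fan — ripple marks -; bioturbation +; rip-up clasts +; graded bedding +; cross-bedding -
(F) volcanic ash fall — does not account for graded bedding
(D) alone accounts for all the evidence.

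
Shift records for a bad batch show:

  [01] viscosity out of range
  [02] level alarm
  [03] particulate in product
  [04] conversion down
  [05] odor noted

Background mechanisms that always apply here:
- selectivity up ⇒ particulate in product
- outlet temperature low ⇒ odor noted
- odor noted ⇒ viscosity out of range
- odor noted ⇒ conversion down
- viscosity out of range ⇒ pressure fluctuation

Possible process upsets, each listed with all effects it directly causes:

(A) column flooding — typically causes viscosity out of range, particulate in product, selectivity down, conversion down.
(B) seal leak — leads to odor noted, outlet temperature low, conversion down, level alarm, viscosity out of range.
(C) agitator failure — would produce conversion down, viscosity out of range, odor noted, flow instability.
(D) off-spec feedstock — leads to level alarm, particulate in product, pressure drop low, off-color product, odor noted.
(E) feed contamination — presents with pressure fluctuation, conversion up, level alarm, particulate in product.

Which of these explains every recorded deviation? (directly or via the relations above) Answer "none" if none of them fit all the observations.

For each candidate, compare predicted effects to what was observed:
(A) column flooding — viscosity out of range match; level alarm miss; particulate in product match; conversion down match; odor noted miss
(B) seal leak — viscosity out of range match; level alarm match; particulate in product miss; conversion down match; odor noted match
(C) agitator failure — does not account for level alarm, particulate in product
(D) off-spec feedstock — accounts for every observation (viscosity out of range via odor noted → viscosity out of range)
(E) feed contamination — viscosity out of range miss; level alarm match; particulate in product match; conversion down miss; odor noted miss
(D) is the only candidate with no mismatches.

D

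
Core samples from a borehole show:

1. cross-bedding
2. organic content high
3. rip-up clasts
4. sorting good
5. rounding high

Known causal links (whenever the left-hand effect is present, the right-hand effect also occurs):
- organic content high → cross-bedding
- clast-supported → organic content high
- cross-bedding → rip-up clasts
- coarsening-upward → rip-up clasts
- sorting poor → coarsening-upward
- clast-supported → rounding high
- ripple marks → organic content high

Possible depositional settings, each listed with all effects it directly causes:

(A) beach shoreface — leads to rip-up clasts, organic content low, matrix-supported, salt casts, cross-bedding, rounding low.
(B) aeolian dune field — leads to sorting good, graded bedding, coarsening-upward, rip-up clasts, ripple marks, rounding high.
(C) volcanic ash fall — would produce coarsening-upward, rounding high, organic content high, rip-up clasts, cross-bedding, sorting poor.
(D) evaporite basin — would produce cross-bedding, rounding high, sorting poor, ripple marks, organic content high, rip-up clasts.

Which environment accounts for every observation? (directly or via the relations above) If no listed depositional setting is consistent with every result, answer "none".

B

For each candidate, compare predicted effects to what was observed:
(A) beach shoreface — fails on organic content high, sorting good, rounding high (predicts organic content low, not organic content high; predicts rounding low, not rounding high)
(B) aeolian dune field — cross-bedding + (by ripple marks → organic content high → cross-bedding); organic content high + (by ripple marks → organic content high); rip-up clasts +; sorting good +; rounding high +
(C) volcanic ash fall — cross-bedding +; organic content high +; rip-up clasts +; sorting good -; rounding high +
(D) evaporite basin — fails on sorting good (predicts sorting poor, not sorting good)
(B) alone accounts for all the evidence.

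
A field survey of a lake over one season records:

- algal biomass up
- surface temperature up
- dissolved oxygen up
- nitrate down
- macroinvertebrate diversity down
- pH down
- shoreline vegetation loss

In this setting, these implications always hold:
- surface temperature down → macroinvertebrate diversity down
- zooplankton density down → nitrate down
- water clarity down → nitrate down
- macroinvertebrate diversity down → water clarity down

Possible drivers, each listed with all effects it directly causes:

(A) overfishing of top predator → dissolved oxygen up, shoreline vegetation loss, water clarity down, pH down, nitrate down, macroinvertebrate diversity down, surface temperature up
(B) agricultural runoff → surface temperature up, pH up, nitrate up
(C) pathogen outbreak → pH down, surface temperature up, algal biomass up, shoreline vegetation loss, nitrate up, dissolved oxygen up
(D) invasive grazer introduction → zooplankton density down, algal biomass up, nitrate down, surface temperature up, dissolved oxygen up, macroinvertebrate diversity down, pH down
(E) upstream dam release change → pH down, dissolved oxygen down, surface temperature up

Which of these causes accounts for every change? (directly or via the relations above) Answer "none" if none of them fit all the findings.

Testing each hypothesis:
(A) overfishing of top predator — algal biomass up ✗; surface temperature up ✓; dissolved oxygen up ✓; nitrate down ✓; macroinvertebrate diversity down ✓; pH down ✓; shoreline vegetation loss ✓
(B) agricultural runoff — fails on algal biomass up, dissolved oxygen up, nitrate down, macroinvertebrate diversity down, pH down, shoreline vegetation loss (predicts nitrate up, not nitrate down; predicts pH up, not pH down)
(C) pathogen outbreak — algal biomass up ✓; surface temperature up ✓; dissolved oxygen up ✓; nitrate down ✗; macroinvertebrate diversity down ✗; pH down ✓; shoreline vegetation loss ✓
(D) invasive grazer introduction — does not account for shoreline vegetation loss
(E) upstream dam release change — fails on algal biomass up, dissolved oxygen up, nitrate down, macroinvertebrate diversity down, shoreline vegetation loss (predicts dissolved oxygen down, not dissolved oxygen up)
None of the listed candidates fits everything.

none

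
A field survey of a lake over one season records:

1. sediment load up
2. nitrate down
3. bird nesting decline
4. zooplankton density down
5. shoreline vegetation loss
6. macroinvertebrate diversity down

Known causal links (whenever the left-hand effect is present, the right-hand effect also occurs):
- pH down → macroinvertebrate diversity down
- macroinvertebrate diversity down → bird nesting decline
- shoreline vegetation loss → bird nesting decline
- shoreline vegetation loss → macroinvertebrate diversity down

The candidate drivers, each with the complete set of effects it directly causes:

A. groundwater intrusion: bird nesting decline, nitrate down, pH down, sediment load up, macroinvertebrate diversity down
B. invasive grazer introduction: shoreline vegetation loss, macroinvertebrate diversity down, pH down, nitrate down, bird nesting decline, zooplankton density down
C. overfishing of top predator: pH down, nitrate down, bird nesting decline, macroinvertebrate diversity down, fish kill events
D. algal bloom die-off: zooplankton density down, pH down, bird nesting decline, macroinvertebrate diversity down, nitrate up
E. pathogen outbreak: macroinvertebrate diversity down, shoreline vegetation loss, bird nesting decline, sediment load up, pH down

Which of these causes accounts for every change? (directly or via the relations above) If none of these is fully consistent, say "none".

Per-candidate check:
(A) groundwater intrusion — does not account for zooplankton density down, shoreline vegetation loss
(B) invasive grazer introduction — sediment load up miss; nitrate down match; bird nesting decline match; zooplankton density down match; shoreline vegetation loss match; macroinvertebrate diversity down match
(C) overfishing of top predator — does not account for sediment load up, zooplankton density down, shoreline vegetation loss
(D) algal bloom die-off — sediment load up miss; nitrate down miss; bird nesting decline match; zooplankton density down match; shoreline vegetation loss miss; macroinvertebrate diversity down match
(E) pathogen outbreak — sediment load up match; nitrate down miss; bird nesting decline match; zooplankton density down miss; shoreline vegetation loss match; macroinvertebrate diversity down match
None of the listed candidates fits everything.

none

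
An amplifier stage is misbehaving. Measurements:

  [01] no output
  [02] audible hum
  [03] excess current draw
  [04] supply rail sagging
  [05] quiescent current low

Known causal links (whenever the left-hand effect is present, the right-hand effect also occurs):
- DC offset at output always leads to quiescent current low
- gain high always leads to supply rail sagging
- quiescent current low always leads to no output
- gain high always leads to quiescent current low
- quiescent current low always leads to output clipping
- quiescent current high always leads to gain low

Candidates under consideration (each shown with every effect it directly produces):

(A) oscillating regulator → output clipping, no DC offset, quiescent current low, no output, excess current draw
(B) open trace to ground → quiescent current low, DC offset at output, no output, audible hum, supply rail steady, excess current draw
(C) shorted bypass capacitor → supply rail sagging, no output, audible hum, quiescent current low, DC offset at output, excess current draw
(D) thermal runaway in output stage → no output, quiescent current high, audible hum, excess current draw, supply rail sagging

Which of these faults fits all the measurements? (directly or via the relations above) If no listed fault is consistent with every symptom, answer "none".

Per-candidate check:
(A) oscillating regulator — no output ✓; audible hum ✗; excess current draw ✓; supply rail sagging ✗; quiescent current low ✓
(B) open trace to ground — fails on supply rail sagging (predicts supply rail steady, not supply rail sagging)
(C) shorted bypass capacitor — accounts for every observation
(D) thermal runaway in output stage — fails on quiescent current low (predicts quiescent current high, not quiescent current low)
(C) alone accounts for all the evidence.

C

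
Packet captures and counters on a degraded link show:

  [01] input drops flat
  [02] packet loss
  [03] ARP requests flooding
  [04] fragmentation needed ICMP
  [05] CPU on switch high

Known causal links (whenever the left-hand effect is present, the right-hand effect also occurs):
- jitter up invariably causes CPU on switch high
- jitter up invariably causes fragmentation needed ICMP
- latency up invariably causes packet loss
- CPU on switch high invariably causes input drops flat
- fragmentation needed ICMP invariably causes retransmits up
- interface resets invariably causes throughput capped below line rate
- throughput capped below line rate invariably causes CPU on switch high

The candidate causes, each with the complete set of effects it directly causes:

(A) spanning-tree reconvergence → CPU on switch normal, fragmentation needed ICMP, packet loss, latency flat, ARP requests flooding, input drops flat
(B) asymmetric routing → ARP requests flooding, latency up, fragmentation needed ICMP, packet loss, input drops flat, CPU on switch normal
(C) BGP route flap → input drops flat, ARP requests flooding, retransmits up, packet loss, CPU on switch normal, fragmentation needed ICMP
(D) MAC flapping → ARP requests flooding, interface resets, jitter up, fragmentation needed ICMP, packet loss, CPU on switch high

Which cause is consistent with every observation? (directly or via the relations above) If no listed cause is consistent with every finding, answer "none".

D

Testing each hypothesis:
(A) spanning-tree reconvergence — fails on CPU on switch high (predicts CPU on switch normal, not CPU on switch high)
(B) asymmetric routing — input drops flat yes; packet loss yes; ARP requests flooding yes; fragmentation needed ICMP yes; CPU on switch high NO
(C) BGP route flap — fails on CPU on switch high (predicts CPU on switch normal, not CPU on switch high)
(D) MAC flapping — accounts for every observation (input drops flat by CPU on switch high → input drops flat)
(D) alone accounts for all the evidence.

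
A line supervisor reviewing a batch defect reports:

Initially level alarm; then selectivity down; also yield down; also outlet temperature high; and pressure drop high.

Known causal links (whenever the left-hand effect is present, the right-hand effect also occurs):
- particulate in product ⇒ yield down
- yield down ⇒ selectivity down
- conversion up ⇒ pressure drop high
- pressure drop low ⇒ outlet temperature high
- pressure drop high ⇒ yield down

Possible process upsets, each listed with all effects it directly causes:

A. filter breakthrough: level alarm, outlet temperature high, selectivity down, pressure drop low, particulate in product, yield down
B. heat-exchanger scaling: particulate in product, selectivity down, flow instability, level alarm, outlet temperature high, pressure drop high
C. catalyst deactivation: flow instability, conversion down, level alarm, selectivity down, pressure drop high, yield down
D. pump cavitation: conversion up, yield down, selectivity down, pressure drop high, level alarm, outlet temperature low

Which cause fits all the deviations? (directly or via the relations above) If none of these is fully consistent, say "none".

B

For each candidate, compare predicted effects to what was observed:
(A) filter breakthrough — level alarm yes; selectivity down yes; yield down yes; outlet temperature high yes; pressure drop high NO
(B) heat-exchanger scaling — level alarm yes; selectivity down yes; yield down yes (via pressure drop high → yield down); outlet temperature high yes; pressure drop high yes
(C) catalyst deactivation — does not account for outlet temperature high
(D) pump cavitation — fails on outlet temperature high (predicts outlet temperature low, not outlet temperature high)
(B) is the only candidate with no mismatches.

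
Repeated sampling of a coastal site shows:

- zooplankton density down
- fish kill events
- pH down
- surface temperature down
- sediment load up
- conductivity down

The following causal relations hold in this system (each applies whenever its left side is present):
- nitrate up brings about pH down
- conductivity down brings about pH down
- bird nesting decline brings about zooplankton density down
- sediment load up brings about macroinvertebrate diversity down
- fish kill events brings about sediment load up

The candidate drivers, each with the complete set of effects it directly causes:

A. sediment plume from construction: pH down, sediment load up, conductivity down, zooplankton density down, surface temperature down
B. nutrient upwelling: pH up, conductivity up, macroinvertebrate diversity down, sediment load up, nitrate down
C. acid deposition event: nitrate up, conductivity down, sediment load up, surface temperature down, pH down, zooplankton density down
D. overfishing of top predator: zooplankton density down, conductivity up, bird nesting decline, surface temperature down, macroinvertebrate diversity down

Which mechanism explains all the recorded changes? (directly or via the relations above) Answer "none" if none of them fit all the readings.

Testing each hypothesis:
(A) sediment plume from construction — does not account for fish kill events
(B) nutrient upwelling — zooplankton density down miss; fish kill events miss; pH down miss; surface temperature down miss; sediment load up match; conductivity down miss
(C) acid deposition event — does not account for fish kill events
(D) overfishing of top predator — zooplankton density down match; fish kill events miss; pH down miss; surface temperature down match; sediment load up miss; conductivity down miss
No candidate is consistent with all observations.

none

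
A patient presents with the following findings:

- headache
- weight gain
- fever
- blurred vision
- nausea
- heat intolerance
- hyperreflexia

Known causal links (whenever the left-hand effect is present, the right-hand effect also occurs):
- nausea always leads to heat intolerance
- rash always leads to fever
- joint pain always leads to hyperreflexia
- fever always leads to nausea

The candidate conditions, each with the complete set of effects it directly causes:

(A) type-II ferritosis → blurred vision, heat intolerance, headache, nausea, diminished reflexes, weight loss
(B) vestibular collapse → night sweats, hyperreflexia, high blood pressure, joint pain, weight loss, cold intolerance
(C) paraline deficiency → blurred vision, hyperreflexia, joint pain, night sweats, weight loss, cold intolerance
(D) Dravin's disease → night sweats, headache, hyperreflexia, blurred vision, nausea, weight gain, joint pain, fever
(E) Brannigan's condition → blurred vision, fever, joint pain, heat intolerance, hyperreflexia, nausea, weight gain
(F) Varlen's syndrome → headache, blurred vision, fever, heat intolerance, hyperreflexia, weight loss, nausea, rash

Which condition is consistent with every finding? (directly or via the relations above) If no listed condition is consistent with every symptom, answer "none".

D

Checking each candidate against the observations:
(A) type-II ferritosis — headache ✓; weight gain ✗; fever ✗; blurred vision ✓; nausea ✓; heat intolerance ✓; hyperreflexia ✗
(B) vestibular collapse — headache ✗; weight gain ✗; fever ✗; blurred vision ✗; nausea ✗; heat intolerance ✗; hyperreflexia ✓
(C) paraline deficiency — headache ✗; weight gain ✗; fever ✗; blurred vision ✓; nausea ✗; heat intolerance ✗; hyperreflexia ✓
(D) Dravin's disease — accounts for every observation (heat intolerance via nausea → heat intolerance)
(E) Brannigan's condition — headache ✗; weight gain ✓; fever ✓; blurred vision ✓; nausea ✓; heat intolerance ✓; hyperreflexia ✓
(F) Varlen's syndrome — fails on weight gain (predicts weight loss, not weight gain)
(D) is the only candidate with no mismatches.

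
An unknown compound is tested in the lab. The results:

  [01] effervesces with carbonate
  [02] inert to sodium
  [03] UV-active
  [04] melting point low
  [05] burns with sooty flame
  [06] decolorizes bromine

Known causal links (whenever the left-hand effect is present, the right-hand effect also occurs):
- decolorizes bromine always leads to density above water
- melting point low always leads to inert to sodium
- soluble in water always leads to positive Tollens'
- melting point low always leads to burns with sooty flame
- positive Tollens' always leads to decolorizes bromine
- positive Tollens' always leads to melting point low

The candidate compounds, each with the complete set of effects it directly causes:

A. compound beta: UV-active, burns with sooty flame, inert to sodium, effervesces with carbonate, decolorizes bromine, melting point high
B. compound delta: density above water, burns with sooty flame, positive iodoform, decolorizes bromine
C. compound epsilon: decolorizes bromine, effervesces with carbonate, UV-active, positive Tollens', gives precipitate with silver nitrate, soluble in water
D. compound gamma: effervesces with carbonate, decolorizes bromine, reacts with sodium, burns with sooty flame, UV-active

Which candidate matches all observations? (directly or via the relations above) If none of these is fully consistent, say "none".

Testing each hypothesis:
(A) compound beta — effervesces with carbonate match; inert to sodium match; UV-active match; melting point low miss; burns with sooty flame match; decolorizes bromine match
(B) compound delta — does not account for effervesces with carbonate, inert to sodium, UV-active, melting point low
(C) compound epsilon — effervesces with carbonate match; inert to sodium match (by positive Tollens' → melting point low → inert to sodium); UV-active match; melting point low match (by positive Tollens' → melting point low); burns with sooty flame match (by positive Tollens' → melting point low → burns with sooty flame); decolorizes bromine match
(D) compound gamma — effervesces with carbonate match; inert to sodium miss; UV-active match; melting point low miss; burns with sooty flame match; decolorizes bromine match
Only (C) is consistent with every observation.

C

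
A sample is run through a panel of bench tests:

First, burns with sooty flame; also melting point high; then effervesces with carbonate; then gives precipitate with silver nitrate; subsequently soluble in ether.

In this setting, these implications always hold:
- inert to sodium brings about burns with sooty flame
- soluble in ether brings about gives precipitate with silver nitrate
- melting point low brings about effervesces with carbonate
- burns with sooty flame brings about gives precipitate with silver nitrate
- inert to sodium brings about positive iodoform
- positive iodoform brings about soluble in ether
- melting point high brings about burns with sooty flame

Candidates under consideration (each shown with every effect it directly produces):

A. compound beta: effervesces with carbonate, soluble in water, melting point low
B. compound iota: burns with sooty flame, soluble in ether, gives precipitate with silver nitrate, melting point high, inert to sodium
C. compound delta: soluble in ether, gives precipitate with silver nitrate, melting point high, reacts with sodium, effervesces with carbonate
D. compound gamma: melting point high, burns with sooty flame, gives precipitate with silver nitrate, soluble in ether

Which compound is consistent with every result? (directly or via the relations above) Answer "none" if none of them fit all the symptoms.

Checking each candidate against the observations:
(A) compound beta — burns with sooty flame ✗; melting point high ✗; effervesces with carbonate ✓; gives precipitate with silver nitrate ✗; soluble in ether ✗
(B) compound iota — burns with sooty flame ✓; melting point high ✓; effervesces with carbonate ✗; gives precipitate with silver nitrate ✓; soluble in ether ✓
(C) compound delta — burns with sooty flame ✓ (via melting point high → burns with sooty flame); melting point high ✓; effervesces with carbonate ✓; gives precipitate with silver nitrate ✓; soluble in ether ✓
(D) compound gamma — does not account for effervesces with carbonate
(C) is the only candidate with no mismatches.

C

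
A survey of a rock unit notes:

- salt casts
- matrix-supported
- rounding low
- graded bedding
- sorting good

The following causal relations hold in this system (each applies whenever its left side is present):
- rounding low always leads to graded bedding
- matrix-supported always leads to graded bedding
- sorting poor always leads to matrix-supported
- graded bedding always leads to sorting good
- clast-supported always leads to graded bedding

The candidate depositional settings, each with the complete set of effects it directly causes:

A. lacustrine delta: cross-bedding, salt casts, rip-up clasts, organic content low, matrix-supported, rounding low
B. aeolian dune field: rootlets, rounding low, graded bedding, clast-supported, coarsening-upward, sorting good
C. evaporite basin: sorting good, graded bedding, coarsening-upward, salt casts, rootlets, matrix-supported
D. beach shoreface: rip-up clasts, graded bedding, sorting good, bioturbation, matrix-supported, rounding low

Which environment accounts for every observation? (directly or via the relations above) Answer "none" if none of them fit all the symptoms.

Checking each candidate against the observations:
(A) lacustrine delta — salt casts ✓; matrix-supported ✓; rounding low ✓; graded bedding ✓ (by rounding low → graded bedding); sorting good ✓ (by rounding low → graded bedding → sorting good)
(B) aeolian dune field — fails on salt casts, matrix-supported (predicts clast-supported, not matrix-supported)
(C) evaporite basin — salt casts ✓; matrix-supported ✓; rounding low ✗; graded bedding ✓; sorting good ✓
(D) beach shoreface — does not account for salt casts
(A) alone accounts for all the evidence.

A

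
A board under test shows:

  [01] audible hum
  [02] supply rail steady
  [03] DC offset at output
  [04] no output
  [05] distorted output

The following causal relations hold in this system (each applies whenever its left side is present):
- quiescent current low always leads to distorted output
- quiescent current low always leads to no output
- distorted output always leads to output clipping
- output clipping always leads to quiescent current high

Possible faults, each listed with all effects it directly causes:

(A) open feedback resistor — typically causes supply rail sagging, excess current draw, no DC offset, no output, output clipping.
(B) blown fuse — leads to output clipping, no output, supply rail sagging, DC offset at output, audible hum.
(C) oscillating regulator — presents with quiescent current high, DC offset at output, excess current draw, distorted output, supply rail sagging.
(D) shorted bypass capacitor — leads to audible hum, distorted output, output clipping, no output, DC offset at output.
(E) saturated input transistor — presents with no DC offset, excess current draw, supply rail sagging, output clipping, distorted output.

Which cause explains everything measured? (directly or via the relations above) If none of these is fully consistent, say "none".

Testing each hypothesis:
(A) open feedback resistor — fails on audible hum, supply rail steady, DC offset at output, distorted output (predicts supply rail sagging, not supply rail steady; predicts no DC offset, not DC offset at output)
(B) blown fuse — audible hum +; supply rail steady -; DC offset at output +; no output +; distorted output -
(C) oscillating regulator — fails on audible hum, supply rail steady, no output (predicts supply rail sagging, not supply rail steady)
(D) shorted bypass capacitor — audible hum +; supply rail steady -; DC offset at output +; no output +; distorted output +
(E) saturated input transistor — audible hum -; supply rail steady -; DC offset at output -; no output -; distorted output +
Every candidate fails on at least one observation.

none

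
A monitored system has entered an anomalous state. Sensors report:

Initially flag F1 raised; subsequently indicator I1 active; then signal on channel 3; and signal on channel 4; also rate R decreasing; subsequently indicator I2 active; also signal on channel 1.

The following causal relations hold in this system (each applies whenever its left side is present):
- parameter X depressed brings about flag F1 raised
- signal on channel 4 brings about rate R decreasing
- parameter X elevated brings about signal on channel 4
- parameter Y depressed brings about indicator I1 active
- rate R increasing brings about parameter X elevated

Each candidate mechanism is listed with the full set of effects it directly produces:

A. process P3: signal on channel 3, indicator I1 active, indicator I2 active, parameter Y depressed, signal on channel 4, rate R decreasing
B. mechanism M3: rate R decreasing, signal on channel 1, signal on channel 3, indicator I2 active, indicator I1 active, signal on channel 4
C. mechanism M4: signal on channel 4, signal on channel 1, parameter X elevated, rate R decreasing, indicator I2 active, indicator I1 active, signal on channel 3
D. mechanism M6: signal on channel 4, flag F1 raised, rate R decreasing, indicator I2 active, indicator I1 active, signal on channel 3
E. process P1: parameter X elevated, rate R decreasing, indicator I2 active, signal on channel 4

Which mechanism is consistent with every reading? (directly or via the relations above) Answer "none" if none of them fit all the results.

For each candidate, compare predicted effects to what was observed:
(A) process P3 — does not account for flag F1 raised, signal on channel 1
(B) mechanism M3 — flag F1 raised NO; indicator I1 active yes; signal on channel 3 yes; signal on channel 4 yes; rate R decreasing yes; indicator I2 active yes; signal on channel 1 yes
(C) mechanism M4 — flag F1 raised NO; indicator I1 active yes; signal on channel 3 yes; signal on channel 4 yes; rate R decreasing yes; indicator I2 active yes; signal on channel 1 yes
(D) mechanism M6 — flag F1 raised yes; indicator I1 active yes; signal on channel 3 yes; signal on channel 4 yes; rate R decreasing yes; indicator I2 active yes; signal on channel 1 NO
(E) process P1 — does not account for flag F1 raised, indicator I1 active, signal on channel 3, signal on channel 1
None of the listed candidates fits everything.

none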